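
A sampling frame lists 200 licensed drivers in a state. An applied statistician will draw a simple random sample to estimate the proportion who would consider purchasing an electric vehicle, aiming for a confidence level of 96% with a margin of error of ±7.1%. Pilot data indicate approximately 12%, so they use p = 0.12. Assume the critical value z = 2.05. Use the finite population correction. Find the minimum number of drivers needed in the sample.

Unadjusted: n₀ = 2.05² × 0.12 × 0.88 / 0.071² ≈ 88.03, so n₀ = 89.
Finite population correction with N = 200: n = n₀ / (1 + (n₀−1)/N) = 89 / (1 + 88/200) = 89 / 1.4400 ≈ 61.81.
Rounding up, n = 62.

62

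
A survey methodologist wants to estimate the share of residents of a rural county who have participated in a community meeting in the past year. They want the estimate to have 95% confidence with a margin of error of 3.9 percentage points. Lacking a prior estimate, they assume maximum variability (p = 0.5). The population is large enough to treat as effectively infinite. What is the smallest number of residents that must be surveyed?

For 95% confidence, z = 1.960.
With p = 0.5, p(1−p) = 0.25.
n = z²·p(1−p)/E² = 1.960² × 0.2500 / 0.039² = 3.8416 × 0.2500 / 0.001521 ≈ 631.43.
Rounding up gives n = 632.

632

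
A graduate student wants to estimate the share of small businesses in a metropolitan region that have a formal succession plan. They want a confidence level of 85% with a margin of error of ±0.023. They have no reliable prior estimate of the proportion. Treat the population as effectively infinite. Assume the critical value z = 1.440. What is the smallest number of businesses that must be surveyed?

980

With no prior estimate, use p = 0.5, giving p(1−p) = 0.25.
n = z²·p(1−p)/E² = 1.440² × 0.2500 / 0.023² = 2.0736 × 0.2500 / 0.000529 ≈ 979.96.
Rounding up gives n = 980.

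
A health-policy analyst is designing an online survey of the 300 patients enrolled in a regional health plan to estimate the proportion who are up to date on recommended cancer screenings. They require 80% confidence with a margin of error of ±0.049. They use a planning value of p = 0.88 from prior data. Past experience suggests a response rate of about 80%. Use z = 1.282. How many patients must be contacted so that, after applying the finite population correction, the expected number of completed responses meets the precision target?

74

Completed interviews needed (unadjusted): n₀ = 1.282² × 0.1056 / 0.049² ≈ 72.28 → 73.
FPC for N = 300: n = 73 / (1 + 72/300) = 73 / 1.2400 ≈ 58.87 → 59.
At an 80% response rate, contacts needed = 59 / 0.80 ≈ 73.75 → 74.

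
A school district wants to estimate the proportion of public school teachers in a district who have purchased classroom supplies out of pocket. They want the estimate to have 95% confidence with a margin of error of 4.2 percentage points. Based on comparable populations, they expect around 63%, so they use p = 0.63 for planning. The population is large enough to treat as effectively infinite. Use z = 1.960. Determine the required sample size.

With p = 0.63, p(1−p) = 0.2331.
n = z²·p(1−p)/E² = 1.960² × 0.2331 / 0.042² = 3.8416 × 0.2331 / 0.001764 ≈ 507.64.
Rounding up gives n = 508.

508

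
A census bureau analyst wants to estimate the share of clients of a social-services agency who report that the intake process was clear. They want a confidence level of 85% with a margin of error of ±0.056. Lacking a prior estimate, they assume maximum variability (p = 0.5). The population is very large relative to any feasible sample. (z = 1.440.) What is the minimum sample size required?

With p = 0.5, p(1−p) = 0.25.
n = z²·p(1−p)/E² = 1.440² × 0.2500 / 0.056² = 2.0736 × 0.2500 / 0.003136 ≈ 165.31.
Rounding up gives n = 166.

166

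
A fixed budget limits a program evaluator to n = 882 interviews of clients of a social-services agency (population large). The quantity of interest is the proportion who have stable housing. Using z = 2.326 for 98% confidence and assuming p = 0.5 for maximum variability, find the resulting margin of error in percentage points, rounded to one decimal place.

SE(p̂) = √[p(1−p)/n] = √[0.2500/882] = 0.01684.
E = z × SE = 2.326 × 0.01684 = 0.03916, or 3.9 percentage points.

3.9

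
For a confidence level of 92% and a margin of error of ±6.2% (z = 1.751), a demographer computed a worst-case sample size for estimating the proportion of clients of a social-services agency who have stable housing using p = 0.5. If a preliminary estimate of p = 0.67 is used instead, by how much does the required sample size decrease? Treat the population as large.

23

Conservative (p = 0.5): n = 1.751² × 0.25 / 0.062² ≈ 199.40 → 200.
Using p = 0.67: p(1−p) = 0.2211, so n = 1.751² × 0.2211 / 0.062² ≈ 176.35 → 177.
Reduction: 200 − 177 = 23.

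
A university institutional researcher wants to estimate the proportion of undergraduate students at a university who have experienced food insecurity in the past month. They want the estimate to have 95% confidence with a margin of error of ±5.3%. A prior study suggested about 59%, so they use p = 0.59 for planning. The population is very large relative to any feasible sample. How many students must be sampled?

331

For 95% confidence, z = 1.960.
With p = 0.59, p(1−p) = 0.2419.
n = z²·p(1−p)/E² = 1.960² × 0.2419 / 0.053² = 3.8416 × 0.2419 / 0.002809 ≈ 330.82.
Rounding up gives n = 331.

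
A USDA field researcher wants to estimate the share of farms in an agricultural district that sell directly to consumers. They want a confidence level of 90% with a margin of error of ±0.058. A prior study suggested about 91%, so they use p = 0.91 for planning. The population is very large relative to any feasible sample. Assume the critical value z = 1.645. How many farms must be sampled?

66

With p = 0.91, p(1−p) = 0.0819.
n = z²·p(1−p)/E² = 1.645² × 0.0819 / 0.058² = 2.7060 × 0.0819 / 0.003364 ≈ 65.88.
Rounding up gives n = 66.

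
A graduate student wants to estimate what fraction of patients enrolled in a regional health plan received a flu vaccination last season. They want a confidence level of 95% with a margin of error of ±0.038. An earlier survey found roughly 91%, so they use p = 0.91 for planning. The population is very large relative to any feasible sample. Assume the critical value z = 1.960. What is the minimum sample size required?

218

With p = 0.91, p(1−p) = 0.0819.
n = z²·p(1−p)/E² = 1.960² × 0.0819 / 0.038² = 3.8416 × 0.0819 / 0.001444 ≈ 217.89.
Rounding up gives n = 218.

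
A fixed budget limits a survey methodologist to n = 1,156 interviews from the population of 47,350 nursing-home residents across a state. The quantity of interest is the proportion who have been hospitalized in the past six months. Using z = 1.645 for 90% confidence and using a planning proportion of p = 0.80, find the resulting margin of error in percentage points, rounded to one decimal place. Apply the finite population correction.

Finite-population factor: (N−n)/(N−1) = (47350−1156)/(47350−1) = 0.9756.
SE(p̂) = √[p(1−p)/n · (N−n)/(N−1)] = √[0.1600/1156 × 0.9756] = 0.01162.
E = z × SE = 1.645 × 0.01162 = 0.01912 ≈ 1.9 percentage points.

1.9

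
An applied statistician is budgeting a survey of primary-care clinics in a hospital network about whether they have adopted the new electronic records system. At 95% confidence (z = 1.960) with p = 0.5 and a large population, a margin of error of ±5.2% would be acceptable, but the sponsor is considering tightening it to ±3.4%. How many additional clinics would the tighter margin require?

At ±5.2%: n = 1.960² × 0.2500 / 0.052² ≈ 355.18 → 356.
At ±3.4%: n = 1.960² × 0.2500 / 0.034² ≈ 830.80 → 831.
Additional respondents: 831 − 356 = 475.

475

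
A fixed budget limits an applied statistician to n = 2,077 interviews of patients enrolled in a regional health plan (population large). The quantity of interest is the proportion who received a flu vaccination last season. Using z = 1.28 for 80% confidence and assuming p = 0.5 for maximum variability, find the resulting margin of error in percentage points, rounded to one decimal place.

SE(p̂) = √[p(1−p)/n] = √[0.2500/2077] = 0.01097.
E = z × SE = 1.28 × 0.01097 = 0.01404, or 1.4 percentage points.

1.4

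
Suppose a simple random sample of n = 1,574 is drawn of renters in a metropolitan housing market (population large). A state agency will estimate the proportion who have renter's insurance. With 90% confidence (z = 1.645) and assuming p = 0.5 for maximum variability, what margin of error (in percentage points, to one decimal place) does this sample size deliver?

2.1

SE(p̂) = √[p(1−p)/n] = √[0.2500/1574] = 0.01260.
E = z × SE = 1.645 × 0.01260 = 0.02073, or 2.1 percentage points.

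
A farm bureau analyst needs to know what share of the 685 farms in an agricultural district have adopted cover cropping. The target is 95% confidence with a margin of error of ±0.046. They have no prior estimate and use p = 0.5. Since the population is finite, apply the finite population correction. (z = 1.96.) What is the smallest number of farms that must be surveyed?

274

Unadjusted: n₀ = 1.96² × 0.50 × 0.50 / 0.046² ≈ 453.88, so n₀ = 454.
Finite population correction with N = 685: n = n₀ / (1 + (n₀−1)/N) = 454 / (1 + 453/685) = 454 / 1.6613 ≈ 273.28.
Rounding up, n = 274.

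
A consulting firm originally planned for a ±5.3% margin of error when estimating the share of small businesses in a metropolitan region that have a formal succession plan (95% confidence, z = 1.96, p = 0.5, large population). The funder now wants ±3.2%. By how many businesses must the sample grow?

At ±5.3%: n = 1.96² × 0.2500 / 0.053² ≈ 341.90 → 342.
At ±3.2%: n = 1.96² × 0.2500 / 0.032² ≈ 937.89 → 938.
Additional respondents: 938 − 342 = 596.

596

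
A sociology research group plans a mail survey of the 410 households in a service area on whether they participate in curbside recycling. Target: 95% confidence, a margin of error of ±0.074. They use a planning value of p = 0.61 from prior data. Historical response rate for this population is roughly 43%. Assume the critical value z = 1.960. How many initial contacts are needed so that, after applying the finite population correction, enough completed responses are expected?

Completed interviews needed (unadjusted): n₀ = 1.960² × 0.2379 / 0.074² ≈ 166.89 → 167.
FPC for N = 410: n = 167 / (1 + 166/410) = 167 / 1.4049 ≈ 118.87 → 119.
At a 43% response rate, contacts needed = 119 / 0.43 ≈ 276.74 → 277.

277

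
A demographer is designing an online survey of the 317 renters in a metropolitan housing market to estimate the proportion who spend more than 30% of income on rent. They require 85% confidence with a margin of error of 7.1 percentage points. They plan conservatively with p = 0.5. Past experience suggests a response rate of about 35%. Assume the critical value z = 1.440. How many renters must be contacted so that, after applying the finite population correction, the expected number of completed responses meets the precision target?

223

Completed interviews needed (unadjusted): n₀ = 1.440² × 0.2500 / 0.071² ≈ 102.84 → 103.
FPC for N = 317: n = 103 / (1 + 102/317) = 103 / 1.3218 ≈ 77.93 → 78.
At a 35% response rate, contacts needed = 78 / 0.35 ≈ 222.86 → 223.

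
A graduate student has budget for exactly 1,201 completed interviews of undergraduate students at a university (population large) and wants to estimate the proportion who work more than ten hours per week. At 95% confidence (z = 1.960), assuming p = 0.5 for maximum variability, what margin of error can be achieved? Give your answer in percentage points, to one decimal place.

2.8

SE(p̂) = √[p(1−p)/n] = √[0.2500/1201] = 0.01443.
E = z × SE = 1.960 × 0.01443 = 0.02828, or 2.8 percentage points.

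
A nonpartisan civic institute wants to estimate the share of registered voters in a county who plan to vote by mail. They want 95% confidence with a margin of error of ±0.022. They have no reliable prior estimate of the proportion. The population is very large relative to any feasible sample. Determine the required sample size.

1985

For 95% confidence, z = 1.96.
With no prior estimate, use p = 0.5, giving p(1−p) = 0.25.
n = z²·p(1−p)/E² = 1.96² × 0.2500 / 0.022² = 3.8416 × 0.2500 / 0.000484 ≈ 1984.30.
Rounding up gives n = 1985.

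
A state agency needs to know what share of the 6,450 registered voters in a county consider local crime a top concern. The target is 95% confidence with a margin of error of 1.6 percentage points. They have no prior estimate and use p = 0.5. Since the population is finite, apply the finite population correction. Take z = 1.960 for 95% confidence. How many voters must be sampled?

Unadjusted: n₀ = 1.960² × 0.50 × 0.50 / 0.016² ≈ 3751.56, so n₀ = 3752.
Finite population correction with N = 6,450: n = n₀ / (1 + (n₀−1)/N) = 3752 / (1 + 3751/6450) = 3752 / 1.5816 ≈ 2372.36.
Rounding up, n = 2373.

2373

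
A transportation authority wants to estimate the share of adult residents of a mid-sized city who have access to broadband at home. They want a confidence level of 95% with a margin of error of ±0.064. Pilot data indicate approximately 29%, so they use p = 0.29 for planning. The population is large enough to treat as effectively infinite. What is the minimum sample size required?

194

For 95% confidence, z = 1.960.
With p = 0.29, p(1−p) = 0.2059.
n = z²·p(1−p)/E² = 1.960² × 0.2059 / 0.064² = 3.8416 × 0.2059 / 0.004096 ≈ 193.11.
Rounding up gives n = 194.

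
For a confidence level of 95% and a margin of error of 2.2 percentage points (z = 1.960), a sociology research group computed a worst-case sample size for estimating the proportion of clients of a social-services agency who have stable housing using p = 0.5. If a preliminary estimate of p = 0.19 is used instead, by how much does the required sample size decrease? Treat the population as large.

763

Conservative (p = 0.5): n = 1.960² × 0.25 / 0.022² ≈ 1984.30 → 1985.
Using p = 0.19: p(1−p) = 0.1539, so n = 1.960² × 0.1539 / 0.022² ≈ 1221.53 → 1222.
Reduction: 1985 − 1222 = 763.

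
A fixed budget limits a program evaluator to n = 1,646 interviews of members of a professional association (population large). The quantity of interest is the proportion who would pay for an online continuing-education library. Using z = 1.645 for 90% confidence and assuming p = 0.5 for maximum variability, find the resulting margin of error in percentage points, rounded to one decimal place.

SE(p̂) = √[p(1−p)/n] = √[0.2500/1646] = 0.01232.
E = z × SE = 1.645 × 0.01232 = 0.02027, or 2.0 percentage points.

2.0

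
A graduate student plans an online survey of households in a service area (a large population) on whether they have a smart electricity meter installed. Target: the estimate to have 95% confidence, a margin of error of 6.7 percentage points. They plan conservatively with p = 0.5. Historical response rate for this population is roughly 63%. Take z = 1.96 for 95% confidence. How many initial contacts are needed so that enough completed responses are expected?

340

Completed interviews needed: n₀ = 1.96² × 0.2500 / 0.067² ≈ 213.95 → 214.
At a 63% response rate, contacts needed = 214 / 0.63 ≈ 339.68 → 340.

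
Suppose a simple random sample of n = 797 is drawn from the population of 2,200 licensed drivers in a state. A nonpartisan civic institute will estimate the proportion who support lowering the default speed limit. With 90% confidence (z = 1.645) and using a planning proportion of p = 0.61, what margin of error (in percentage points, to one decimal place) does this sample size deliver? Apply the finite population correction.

Finite-population factor: (N−n)/(N−1) = (2200−797)/(2200−1) = 0.6380.
SE(p̂) = √[p(1−p)/n · (N−n)/(N−1)] = √[0.2379/797 × 0.6380] = 0.01380.
E = z × SE = 1.645 × 0.01380 = 0.02270 ≈ 2.3 percentage points.

2.3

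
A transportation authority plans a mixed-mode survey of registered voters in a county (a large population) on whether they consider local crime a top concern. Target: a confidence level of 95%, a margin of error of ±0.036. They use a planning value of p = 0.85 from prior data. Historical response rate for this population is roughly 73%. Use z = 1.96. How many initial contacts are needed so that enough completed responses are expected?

Completed interviews needed: n₀ = 1.96² × 0.1275 / 0.036² ≈ 377.94 → 378.
At a 73% response rate, contacts needed = 378 / 0.73 ≈ 517.81 → 518.

518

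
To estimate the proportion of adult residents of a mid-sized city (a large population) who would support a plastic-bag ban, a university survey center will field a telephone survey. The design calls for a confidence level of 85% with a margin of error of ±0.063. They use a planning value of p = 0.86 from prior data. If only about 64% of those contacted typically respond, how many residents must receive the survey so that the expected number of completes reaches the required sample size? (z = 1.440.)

99

Completed interviews needed: n₀ = 1.440² × 0.1204 / 0.063² ≈ 62.90 → 63.
At a 64% response rate, contacts needed = 63 / 0.64 ≈ 98.44 → 99.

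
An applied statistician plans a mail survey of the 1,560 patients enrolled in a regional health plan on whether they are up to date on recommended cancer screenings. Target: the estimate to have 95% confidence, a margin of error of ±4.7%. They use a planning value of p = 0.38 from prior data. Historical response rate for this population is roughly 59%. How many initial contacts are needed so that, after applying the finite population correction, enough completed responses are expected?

551

For 95% confidence, z = 1.960.
Completed interviews needed (unadjusted): n₀ = 1.960² × 0.2356 / 0.047² ≈ 409.72 → 410.
FPC for N = 1,560: n = 410 / (1 + 409/1560) = 410 / 1.2622 ≈ 324.83 → 325.
At a 59% response rate, contacts needed = 325 / 0.59 ≈ 550.85 → 551.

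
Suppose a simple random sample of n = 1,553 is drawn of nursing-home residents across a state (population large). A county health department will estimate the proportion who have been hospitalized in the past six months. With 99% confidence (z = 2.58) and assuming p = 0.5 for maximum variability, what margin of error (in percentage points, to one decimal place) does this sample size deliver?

SE(p̂) = √[p(1−p)/n] = √[0.2500/1553] = 0.01269.
E = z × SE = 2.58 × 0.01269 = 0.03273, or 3.3 percentage points.

3.3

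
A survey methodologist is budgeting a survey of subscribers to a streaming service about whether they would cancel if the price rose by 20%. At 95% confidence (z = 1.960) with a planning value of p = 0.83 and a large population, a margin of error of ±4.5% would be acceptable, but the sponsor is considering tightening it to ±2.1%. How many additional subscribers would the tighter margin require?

962

At ±4.5%: n = 1.960² × 0.1411 / 0.045² ≈ 267.68 → 268.
At ±2.1%: n = 1.960² × 0.1411 / 0.021² ≈ 1229.14 → 1230.
Additional respondents: 1230 − 268 = 962.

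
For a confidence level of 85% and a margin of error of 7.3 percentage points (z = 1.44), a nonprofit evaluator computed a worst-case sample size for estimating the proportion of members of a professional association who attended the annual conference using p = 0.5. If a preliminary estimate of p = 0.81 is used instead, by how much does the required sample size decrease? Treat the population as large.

38

Conservative (p = 0.5): n = 1.44² × 0.25 / 0.073² ≈ 97.28 → 98.
Using p = 0.81: p(1−p) = 0.1539, so n = 1.44² × 0.1539 / 0.073² ≈ 59.88 → 60.
Reduction: 98 − 60 = 38.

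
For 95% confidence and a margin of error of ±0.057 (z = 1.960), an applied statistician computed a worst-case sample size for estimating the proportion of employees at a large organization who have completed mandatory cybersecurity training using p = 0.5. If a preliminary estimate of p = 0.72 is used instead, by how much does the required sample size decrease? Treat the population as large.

Conservative (p = 0.5): n = 1.960² × 0.25 / 0.057² ≈ 295.60 → 296.
Using p = 0.72: p(1−p) = 0.2016, so n = 1.960² × 0.2016 / 0.057² ≈ 238.37 → 239.
Reduction: 296 − 239 = 57.

57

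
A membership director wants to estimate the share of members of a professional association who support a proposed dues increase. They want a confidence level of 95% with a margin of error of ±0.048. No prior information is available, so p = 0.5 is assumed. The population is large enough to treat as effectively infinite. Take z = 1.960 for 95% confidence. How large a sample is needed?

417

With p = 0.5, p(1−p) = 0.25.
n = z²·p(1−p)/E² = 1.960² × 0.2500 / 0.048² = 3.8416 × 0.2500 / 0.002304 ≈ 416.84.
Rounding up gives n = 417.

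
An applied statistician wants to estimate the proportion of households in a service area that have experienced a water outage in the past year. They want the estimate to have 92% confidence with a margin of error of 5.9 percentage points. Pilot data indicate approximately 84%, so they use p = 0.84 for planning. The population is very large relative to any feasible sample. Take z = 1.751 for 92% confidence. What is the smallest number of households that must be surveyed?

119

With p = 0.84, p(1−p) = 0.1344.
n = z²·p(1−p)/E² = 1.751² × 0.1344 / 0.059² = 3.0660 × 0.1344 / 0.003481 ≈ 118.38.
Rounding up gives n = 119.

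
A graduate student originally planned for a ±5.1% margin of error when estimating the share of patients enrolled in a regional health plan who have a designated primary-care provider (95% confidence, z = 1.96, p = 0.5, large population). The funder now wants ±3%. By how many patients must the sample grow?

698

At ±5.1%: n = 1.96² × 0.2500 / 0.051² ≈ 369.24 → 370.
At ±3%: n = 1.96² × 0.2500 / 0.030² ≈ 1067.11 → 1068.
Additional respondents: 1068 − 370 = 698.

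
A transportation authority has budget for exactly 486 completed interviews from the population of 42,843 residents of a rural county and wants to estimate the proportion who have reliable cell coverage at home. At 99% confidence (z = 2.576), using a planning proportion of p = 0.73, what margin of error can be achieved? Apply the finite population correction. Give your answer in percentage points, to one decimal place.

Finite-population factor: (N−n)/(N−1) = (42843−486)/(42843−1) = 0.9887.
SE(p̂) = √[p(1−p)/n · (N−n)/(N−1)] = √[0.1971/486 × 0.9887] = 0.02002.
E = z × SE = 2.576 × 0.02002 = 0.05158 ≈ 5.2 percentage points.

5.2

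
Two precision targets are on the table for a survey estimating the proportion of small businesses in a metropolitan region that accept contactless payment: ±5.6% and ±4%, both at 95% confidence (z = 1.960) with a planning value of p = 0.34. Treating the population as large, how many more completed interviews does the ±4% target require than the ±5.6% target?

At ±5.6%: n = 1.960² × 0.2244 / 0.056² ≈ 274.89 → 275.
At ±4%: n = 1.960² × 0.2244 / 0.040² ≈ 538.78 → 539.
Additional respondents: 539 − 275 = 264.

264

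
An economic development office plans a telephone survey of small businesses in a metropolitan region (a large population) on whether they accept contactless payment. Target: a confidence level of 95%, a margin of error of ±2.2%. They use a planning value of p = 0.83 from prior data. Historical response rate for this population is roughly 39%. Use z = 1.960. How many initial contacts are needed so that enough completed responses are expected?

Completed interviews needed: n₀ = 1.960² × 0.1411 / 0.022² ≈ 1119.94 → 1120.
At a 39% response rate, contacts needed = 1120 / 0.39 ≈ 2871.79 → 2872.

2872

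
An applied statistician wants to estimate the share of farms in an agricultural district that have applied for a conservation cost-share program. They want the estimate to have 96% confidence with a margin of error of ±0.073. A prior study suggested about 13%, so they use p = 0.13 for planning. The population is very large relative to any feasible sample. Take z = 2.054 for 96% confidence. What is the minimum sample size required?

90

With p = 0.13, p(1−p) = 0.1131.
n = z²·p(1−p)/E² = 2.054² × 0.1131 / 0.073² = 4.2189 × 0.1131 / 0.005329 ≈ 89.54.
Rounding up gives n = 90.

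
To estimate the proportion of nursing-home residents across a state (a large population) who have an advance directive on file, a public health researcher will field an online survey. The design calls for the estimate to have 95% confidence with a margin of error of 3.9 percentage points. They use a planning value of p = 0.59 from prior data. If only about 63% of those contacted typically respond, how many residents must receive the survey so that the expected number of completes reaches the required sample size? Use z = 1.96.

Completed interviews needed: n₀ = 1.96² × 0.2419 / 0.039² ≈ 610.97 → 611.
At a 63% response rate, contacts needed = 611 / 0.63 ≈ 969.84 → 970.

970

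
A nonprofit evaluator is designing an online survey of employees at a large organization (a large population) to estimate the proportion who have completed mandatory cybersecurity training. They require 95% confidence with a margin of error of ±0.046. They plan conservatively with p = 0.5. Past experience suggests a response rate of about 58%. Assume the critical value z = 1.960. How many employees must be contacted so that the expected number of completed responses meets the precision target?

Completed interviews needed: n₀ = 1.960² × 0.2500 / 0.046² ≈ 453.88 → 454.
At a 58% response rate, contacts needed = 454 / 0.58 ≈ 782.76 → 783.

783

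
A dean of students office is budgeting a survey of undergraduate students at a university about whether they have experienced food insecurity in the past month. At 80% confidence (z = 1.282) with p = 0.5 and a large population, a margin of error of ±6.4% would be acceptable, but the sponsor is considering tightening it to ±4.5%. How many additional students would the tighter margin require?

102

At ±6.4%: n = 1.282² × 0.2500 / 0.064² ≈ 100.31 → 101.
At ±4.5%: n = 1.282² × 0.2500 / 0.045² ≈ 202.90 → 203.
Additional respondents: 203 − 101 = 102.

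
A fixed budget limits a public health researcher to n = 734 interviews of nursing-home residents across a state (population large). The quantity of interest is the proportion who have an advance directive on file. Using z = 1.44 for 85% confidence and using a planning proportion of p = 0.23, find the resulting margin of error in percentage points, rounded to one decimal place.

SE(p̂) = √[p(1−p)/n] = √[0.1771/734] = 0.01553.
E = z × SE = 1.44 × 0.01553 = 0.02237, or 2.2 percentage points.

2.2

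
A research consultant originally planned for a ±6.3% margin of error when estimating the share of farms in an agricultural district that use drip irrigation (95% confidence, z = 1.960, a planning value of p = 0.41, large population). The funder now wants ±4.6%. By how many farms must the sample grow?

At ±6.3%: n = 1.960² × 0.2419 / 0.063² ≈ 234.14 → 235.
At ±4.6%: n = 1.960² × 0.2419 / 0.046² ≈ 439.17 → 440.
Additional respondents: 440 − 235 = 205.

205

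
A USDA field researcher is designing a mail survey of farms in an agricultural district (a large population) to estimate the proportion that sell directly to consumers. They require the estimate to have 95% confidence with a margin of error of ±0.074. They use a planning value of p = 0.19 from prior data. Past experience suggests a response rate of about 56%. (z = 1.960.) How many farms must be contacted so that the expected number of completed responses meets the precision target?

193

Completed interviews needed: n₀ = 1.960² × 0.1539 / 0.074² ≈ 107.97 → 108.
At a 56% response rate, contacts needed = 108 / 0.56 ≈ 192.86 → 193.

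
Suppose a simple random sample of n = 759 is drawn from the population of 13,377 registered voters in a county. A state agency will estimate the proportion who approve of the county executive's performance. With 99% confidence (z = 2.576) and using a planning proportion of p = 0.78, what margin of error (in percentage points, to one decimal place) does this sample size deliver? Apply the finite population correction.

3.8

Finite-population factor: (N−n)/(N−1) = (13377−759)/(13377−1) = 0.9433.
SE(p̂) = √[p(1−p)/n · (N−n)/(N−1)] = √[0.1716/759 × 0.9433] = 0.01460.
E = z × SE = 2.576 × 0.01460 = 0.03762 ≈ 3.8 percentage points.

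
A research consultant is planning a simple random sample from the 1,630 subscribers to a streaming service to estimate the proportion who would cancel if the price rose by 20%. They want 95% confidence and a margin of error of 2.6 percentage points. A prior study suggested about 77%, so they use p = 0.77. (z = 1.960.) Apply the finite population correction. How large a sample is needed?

Unadjusted: n₀ = 1.960² × 0.77 × 0.23 / 0.026² ≈ 1006.43, so n₀ = 1007.
Finite population correction with N = 1,630: n = n₀ / (1 + (n₀−1)/N) = 1007 / (1 + 1006/1630) = 1007 / 1.6172 ≈ 622.69.
Rounding up, n = 623.

623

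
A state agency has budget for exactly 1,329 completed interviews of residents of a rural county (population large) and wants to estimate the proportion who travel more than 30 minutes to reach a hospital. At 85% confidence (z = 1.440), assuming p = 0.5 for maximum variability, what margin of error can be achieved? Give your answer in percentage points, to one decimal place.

SE(p̂) = √[p(1−p)/n] = √[0.2500/1329] = 0.01372.
E = z × SE = 1.440 × 0.01372 = 0.01975, or 2.0 percentage points.

2.0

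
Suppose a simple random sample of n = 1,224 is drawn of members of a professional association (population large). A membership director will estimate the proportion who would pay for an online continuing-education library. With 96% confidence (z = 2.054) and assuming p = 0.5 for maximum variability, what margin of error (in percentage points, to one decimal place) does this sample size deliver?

2.9

SE(p̂) = √[p(1−p)/n] = √[0.2500/1224] = 0.01429.
E = z × SE = 2.054 × 0.01429 = 0.02935, or 2.9 percentage points.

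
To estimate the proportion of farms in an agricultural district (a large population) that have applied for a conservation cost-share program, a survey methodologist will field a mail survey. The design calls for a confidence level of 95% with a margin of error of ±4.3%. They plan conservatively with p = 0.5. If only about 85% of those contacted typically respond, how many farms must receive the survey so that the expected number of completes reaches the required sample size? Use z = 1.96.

Completed interviews needed: n₀ = 1.96² × 0.2500 / 0.043² ≈ 519.42 → 520.
At an 85% response rate, contacts needed = 520 / 0.85 ≈ 611.76 → 612.

612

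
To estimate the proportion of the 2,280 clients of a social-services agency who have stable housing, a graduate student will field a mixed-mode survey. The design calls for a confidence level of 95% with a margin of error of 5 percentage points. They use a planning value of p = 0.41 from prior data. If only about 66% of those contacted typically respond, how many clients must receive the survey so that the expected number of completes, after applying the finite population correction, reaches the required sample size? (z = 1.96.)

485

Completed interviews needed (unadjusted): n₀ = 1.96² × 0.2419 / 0.050² ≈ 371.71 → 372.
FPC for N = 2,280: n = 372 / (1 + 371/2280) = 372 / 1.1627 ≈ 319.94 → 320.
At a 66% response rate, contacts needed = 320 / 0.66 ≈ 484.85 → 485.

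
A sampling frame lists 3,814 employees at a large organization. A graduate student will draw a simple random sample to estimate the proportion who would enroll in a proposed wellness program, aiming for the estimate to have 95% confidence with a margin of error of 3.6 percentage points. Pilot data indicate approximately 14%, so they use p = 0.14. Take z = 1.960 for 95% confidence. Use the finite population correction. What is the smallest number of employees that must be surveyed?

Unadjusted: n₀ = 1.960² × 0.14 × 0.86 / 0.036² ≈ 356.89, so n₀ = 357.
Finite population correction with N = 3,814: n = n₀ / (1 + (n₀−1)/N) = 357 / (1 + 356/3814) = 357 / 1.0933 ≈ 326.52.
Rounding up, n = 327.

327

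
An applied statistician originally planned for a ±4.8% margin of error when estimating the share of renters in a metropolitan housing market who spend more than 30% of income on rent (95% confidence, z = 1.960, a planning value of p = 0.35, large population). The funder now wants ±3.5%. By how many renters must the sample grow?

334

At ±4.8%: n = 1.960² × 0.2275 / 0.048² ≈ 379.32 → 380.
At ±3.5%: n = 1.960² × 0.2275 / 0.035² ≈ 713.44 → 714.
Additional respondents: 714 − 380 = 334.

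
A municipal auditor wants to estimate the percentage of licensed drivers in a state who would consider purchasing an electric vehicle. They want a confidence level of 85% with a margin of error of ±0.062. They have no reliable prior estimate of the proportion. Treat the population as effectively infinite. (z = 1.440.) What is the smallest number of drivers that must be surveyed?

With no prior estimate, use p = 0.5, giving p(1−p) = 0.25.
n = z²·p(1−p)/E² = 1.440² × 0.2500 / 0.062² = 2.0736 × 0.2500 / 0.003844 ≈ 134.86.
Rounding up gives n = 135.

135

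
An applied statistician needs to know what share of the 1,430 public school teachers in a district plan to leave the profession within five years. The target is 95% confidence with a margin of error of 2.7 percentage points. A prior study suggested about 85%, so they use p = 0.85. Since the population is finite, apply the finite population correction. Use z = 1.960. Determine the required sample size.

Unadjusted: n₀ = 1.960² × 0.85 × 0.15 / 0.027² ≈ 671.88, so n₀ = 672.
Finite population correction with N = 1,430: n = n₀ / (1 + (n₀−1)/N) = 672 / (1 + 671/1430) = 672 / 1.4692 ≈ 457.38.
Rounding up, n = 458.

458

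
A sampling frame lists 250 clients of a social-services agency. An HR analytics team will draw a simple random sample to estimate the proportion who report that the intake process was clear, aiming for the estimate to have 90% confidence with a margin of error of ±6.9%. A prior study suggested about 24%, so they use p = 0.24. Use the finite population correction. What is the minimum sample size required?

For 90% confidence, z = 1.645.
Unadjusted: n₀ = 1.645² × 0.24 × 0.76 / 0.069² ≈ 103.67, so n₀ = 104.
Finite population correction with N = 250: n = n₀ / (1 + (n₀−1)/N) = 104 / (1 + 103/250) = 104 / 1.4120 ≈ 73.65.
Rounding up, n = 74.

74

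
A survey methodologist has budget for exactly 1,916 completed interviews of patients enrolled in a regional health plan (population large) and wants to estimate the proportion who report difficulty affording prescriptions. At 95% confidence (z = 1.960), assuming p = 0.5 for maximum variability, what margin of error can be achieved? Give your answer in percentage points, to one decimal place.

2.2

SE(p̂) = √[p(1−p)/n] = √[0.2500/1916] = 0.01142.
E = z × SE = 1.960 × 0.01142 = 0.02239, or 2.2 percentage points.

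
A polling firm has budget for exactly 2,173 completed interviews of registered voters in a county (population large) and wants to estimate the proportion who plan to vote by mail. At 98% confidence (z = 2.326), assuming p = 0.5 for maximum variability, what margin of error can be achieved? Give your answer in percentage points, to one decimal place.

2.5

SE(p̂) = √[p(1−p)/n] = √[0.2500/2173] = 0.01073.
E = z × SE = 2.326 × 0.01073 = 0.02495, or 2.5 percentage points.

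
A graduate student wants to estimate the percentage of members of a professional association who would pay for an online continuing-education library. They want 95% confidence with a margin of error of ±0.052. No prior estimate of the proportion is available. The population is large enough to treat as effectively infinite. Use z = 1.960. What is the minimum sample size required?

356

With no prior estimate, use p = 0.5, giving p(1−p) = 0.25.
n = z²·p(1−p)/E² = 1.960² × 0.2500 / 0.052² = 3.8416 × 0.2500 / 0.002704 ≈ 355.18.
Rounding up gives n = 356.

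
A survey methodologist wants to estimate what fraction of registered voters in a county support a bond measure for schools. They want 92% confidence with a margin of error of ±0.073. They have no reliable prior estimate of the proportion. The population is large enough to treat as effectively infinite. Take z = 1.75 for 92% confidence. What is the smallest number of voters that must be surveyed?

With no prior estimate, use p = 0.5, giving p(1−p) = 0.25.
n = z²·p(1−p)/E² = 1.75² × 0.2500 / 0.073² = 3.0625 × 0.2500 / 0.005329 ≈ 143.67.
Rounding up gives n = 144.

144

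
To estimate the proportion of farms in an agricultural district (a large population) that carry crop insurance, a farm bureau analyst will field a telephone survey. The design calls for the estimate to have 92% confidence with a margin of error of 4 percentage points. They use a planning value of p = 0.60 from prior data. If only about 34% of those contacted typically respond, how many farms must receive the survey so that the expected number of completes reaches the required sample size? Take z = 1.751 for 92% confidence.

Completed interviews needed: n₀ = 1.751² × 0.2400 / 0.040² ≈ 459.90 → 460.
At a 34% response rate, contacts needed = 460 / 0.34 ≈ 1352.94 → 1353.

1353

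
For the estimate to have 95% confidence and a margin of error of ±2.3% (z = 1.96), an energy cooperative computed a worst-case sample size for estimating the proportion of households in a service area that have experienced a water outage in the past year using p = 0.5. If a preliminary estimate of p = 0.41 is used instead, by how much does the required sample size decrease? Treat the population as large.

Conservative (p = 0.5): n = 1.96² × 0.25 / 0.023² ≈ 1815.50 → 1816.
Using p = 0.41: p(1−p) = 0.2419, so n = 1.96² × 0.2419 / 0.023² ≈ 1756.68 → 1757.
Reduction: 1816 − 1757 = 59.

59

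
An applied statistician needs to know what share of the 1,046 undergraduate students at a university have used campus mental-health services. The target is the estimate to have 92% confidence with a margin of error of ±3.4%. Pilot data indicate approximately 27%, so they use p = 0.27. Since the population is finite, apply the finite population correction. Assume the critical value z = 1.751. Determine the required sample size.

Unadjusted: n₀ = 1.751² × 0.27 × 0.73 / 0.034² ≈ 522.76, so n₀ = 523.
Finite population correction with N = 1,046: n = n₀ / (1 + (n₀−1)/N) = 523 / (1 + 522/1046) = 523 / 1.4990 ≈ 348.89.
Rounding up, n = 349.

349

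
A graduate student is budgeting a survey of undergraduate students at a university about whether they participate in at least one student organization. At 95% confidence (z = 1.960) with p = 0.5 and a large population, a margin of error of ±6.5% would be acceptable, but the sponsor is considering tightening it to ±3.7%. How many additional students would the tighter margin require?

At ±6.5%: n = 1.960² × 0.2500 / 0.065² ≈ 227.31 → 228.
At ±3.7%: n = 1.960² × 0.2500 / 0.037² ≈ 701.53 → 702.
Additional respondents: 702 − 228 = 474.

474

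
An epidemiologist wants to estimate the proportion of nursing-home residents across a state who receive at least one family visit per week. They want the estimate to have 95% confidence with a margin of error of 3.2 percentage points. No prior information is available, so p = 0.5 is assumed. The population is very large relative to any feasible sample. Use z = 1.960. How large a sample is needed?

938

With p = 0.5, p(1−p) = 0.25.
n = z²·p(1−p)/E² = 1.960² × 0.2500 / 0.032² = 3.8416 × 0.2500 / 0.001024 ≈ 937.89.
Rounding up gives n = 938.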